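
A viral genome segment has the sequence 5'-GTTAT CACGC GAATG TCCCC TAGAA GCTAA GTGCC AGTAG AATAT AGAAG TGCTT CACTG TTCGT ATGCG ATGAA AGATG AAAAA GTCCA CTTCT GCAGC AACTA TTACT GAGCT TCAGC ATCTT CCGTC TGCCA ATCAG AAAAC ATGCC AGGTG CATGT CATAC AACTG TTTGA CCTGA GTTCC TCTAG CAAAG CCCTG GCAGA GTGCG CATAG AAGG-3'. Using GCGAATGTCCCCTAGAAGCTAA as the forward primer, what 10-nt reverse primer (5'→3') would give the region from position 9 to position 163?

5'-ATGACATGCA-3'

The product's 3' end on the top strand is position 163.
The reverse primer anneals to the top strand over positions 154–163, i.e. to TGCATGTCAT.
Its sequence written 5'→3' is the reverse complement: ATGACATGCA.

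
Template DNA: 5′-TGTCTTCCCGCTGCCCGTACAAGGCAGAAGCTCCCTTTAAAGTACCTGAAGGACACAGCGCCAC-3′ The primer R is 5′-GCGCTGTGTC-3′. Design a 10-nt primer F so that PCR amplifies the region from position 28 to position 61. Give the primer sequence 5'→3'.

The reverse primer's reverse complement GACACAGCGC matches the template at positions 52–61; the product starts at position 28.
The forward primer is identical to the top strand over positions 28–37: AAGCTCCCTT.

5'-AAGCTCCCTT-3'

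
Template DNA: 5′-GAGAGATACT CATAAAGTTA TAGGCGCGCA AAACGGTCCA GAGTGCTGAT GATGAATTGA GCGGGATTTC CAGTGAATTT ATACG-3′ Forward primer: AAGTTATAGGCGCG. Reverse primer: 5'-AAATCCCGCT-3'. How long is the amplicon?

55 bp

The forward primer matches the template at positions 15–28.
The reverse primer's reverse complement is AGCGGGATTT, which matches the template at positions 60–69.
Product length = (reverse-primer end) − (forward-primer start) + 1 = 69 − 15 + 1 = 55 bp.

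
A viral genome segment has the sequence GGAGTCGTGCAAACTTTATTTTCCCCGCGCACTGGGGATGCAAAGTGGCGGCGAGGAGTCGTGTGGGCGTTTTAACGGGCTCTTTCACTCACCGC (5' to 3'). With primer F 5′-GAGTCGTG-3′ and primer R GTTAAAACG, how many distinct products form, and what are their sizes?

Two products: 75 bp, 21 bp

The forward primer GAGTCGTG matches the top strand at positions 2–9, 56–63.
The reverse primer's reverse complement is CGTTTTAAC, matching at positions 68–76.
Each forward site pairs with the reverse site to give a product ending at position 76: sizes 75, 21 bp.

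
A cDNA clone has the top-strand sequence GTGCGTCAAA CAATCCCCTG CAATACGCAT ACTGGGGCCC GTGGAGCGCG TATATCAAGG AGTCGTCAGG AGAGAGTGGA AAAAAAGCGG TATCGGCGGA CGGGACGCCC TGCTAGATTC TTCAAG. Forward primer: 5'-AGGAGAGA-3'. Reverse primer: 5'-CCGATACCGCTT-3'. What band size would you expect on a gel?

Scanning the template, AGGAGAGA occurs at positions 68–75; this primer anneals to the bottom strand there with its 3' end pointing downstream.
Reverse complement of the reverse primer: AAGCGGTATCGG. This occurs on the top strand at positions 85–96.
Amplicon spans positions 68–96: 29 bp.

29 bp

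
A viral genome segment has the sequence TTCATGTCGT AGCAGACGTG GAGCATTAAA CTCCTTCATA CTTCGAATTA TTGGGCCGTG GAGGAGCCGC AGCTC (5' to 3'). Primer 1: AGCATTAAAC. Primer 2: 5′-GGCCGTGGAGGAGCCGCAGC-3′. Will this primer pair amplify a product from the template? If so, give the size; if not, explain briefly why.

No product — both primers anneal to the same strand and extend in the same direction.

Primer 1 (AGCATTAAAC) matches the top strand at positions 22–31 (3' end points downstream).
Primer 2 (GGCCGTGGAGGAGCCGCAGC) also matches the top strand directly, at positions 54–73 — its reverse complement GCTGCGGCTCCTCCACGGCC is not present.
Both primers anneal to the bottom strand with 3' ends pointing the same way, so neither can prime synthesis back toward the other.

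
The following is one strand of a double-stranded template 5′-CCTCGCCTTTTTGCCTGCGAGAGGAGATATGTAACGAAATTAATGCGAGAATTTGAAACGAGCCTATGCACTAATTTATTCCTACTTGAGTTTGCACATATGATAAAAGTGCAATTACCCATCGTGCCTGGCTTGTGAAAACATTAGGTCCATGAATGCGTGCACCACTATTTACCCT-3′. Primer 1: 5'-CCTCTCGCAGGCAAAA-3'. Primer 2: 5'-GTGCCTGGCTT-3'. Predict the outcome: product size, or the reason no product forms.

Primer 1 (CCTCTCGCAGGCAAAA) has reverse complement TTTTGCCTGCGAGAGG, which matches the top strand at positions 9–24; primer 1 anneals to the top strand there with its 3' end pointing upstream toward position 9.
Primer 2 (GTGCCTGGCTT) matches the top strand directly at positions 124–134; it anneals to the bottom strand with its 3' end pointing downstream toward position 134.
The 3' ends diverge (primer 1 extends toward position 1, primer 2 toward position 178), so the primers never converge on a shared product.

No product — the primers' 3' ends point away from each other.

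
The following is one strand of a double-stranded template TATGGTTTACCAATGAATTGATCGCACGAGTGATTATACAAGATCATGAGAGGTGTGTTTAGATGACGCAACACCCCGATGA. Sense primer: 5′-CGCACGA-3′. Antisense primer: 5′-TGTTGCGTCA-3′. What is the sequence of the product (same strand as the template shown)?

5'-CGCACGAGTGATTATACAAGATCATGAGAGGTGTGTTTAGATGACGCAACA-3'

Forward primer CGCACGA is found on the top strand at positions 23–29.
The reverse primer's reverse complement is TGACGCAACA, which matches the template at positions 64–73.
The product is the template from position 23 through 73 (51 bp).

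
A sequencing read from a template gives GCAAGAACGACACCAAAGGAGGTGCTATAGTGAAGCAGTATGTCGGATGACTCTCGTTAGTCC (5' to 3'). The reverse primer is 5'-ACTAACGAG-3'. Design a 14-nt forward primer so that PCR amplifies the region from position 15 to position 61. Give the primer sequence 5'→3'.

The reverse primer's reverse complement CTCGTTAGT matches the template at positions 53–61; the product starts at position 15.
The forward primer is identical to the top strand over positions 15–28: AAAGGAGGTGCTAT.

5'-AAAGGAGGTGCTAT-3'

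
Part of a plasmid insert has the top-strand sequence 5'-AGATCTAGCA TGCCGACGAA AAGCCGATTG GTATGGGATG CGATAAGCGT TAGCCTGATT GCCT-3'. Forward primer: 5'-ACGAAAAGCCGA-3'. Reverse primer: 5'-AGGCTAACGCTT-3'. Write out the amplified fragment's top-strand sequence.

5'-ACGAAAAGCCGATTGGTATGGGATGCGATAAGCGTTAGCCT-3'

The forward primer matches the template at positions 16–27.
Reverse complement of the reverse primer: AAGCGTTAGCCT. This occurs on the top strand at positions 45–56.
The product is the template from position 16 through 56 (41 bp).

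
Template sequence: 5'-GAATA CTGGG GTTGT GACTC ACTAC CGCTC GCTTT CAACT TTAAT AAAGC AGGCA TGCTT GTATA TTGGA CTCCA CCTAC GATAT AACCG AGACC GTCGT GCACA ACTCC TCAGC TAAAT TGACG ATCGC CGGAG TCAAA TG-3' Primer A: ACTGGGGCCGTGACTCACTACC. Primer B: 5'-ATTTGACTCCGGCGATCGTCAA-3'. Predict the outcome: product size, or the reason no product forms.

No product — primer A has no binding site in the template.

Primer A (ACTGGGGCCGTGACTCACTACC) does not match the top strand, and its reverse complement GGTAGTGAGTCACGGCCCCAGT does not match either.
With no annealing site for primer A, no amplification occurs.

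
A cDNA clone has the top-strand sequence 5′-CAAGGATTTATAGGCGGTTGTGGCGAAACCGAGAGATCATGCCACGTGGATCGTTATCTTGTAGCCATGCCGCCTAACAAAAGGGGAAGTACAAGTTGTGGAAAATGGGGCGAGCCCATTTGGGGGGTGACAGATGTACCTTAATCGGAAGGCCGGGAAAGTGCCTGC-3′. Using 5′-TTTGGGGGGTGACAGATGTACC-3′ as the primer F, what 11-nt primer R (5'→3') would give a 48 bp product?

The forward primer binds at positions 119–140, so a 48 bp product ends at position 119 + 48 − 1 = 166.
The reverse primer anneals to the top strand over positions 156–166, i.e. to GGAAAGTGCCT.
Its sequence written 5'→3' is the reverse complement: AGGCACTTTCC.

5'-AGGCACTTTCC-3'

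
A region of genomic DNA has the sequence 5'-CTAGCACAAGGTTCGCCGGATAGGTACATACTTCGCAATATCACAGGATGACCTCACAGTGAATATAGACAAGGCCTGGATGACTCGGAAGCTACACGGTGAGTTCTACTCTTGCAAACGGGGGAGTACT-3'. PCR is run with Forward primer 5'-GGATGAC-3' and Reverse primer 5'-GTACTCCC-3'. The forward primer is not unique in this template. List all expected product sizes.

The forward primer GGATGAC matches the top strand at positions 46–52, 78–84.
The reverse primer's reverse complement is GGGAGTAC, matching at positions 122–129.
Each forward site pairs with the reverse site to give a product ending at position 129: sizes 84, 52 bp.

84 bp, 52 bp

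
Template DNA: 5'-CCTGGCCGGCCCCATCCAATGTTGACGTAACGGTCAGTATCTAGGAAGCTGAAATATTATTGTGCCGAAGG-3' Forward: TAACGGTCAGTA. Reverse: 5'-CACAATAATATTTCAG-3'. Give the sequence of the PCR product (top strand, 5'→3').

Forward primer TAACGGTCAGTA is found on the top strand at positions 28–39.
The reverse primer's reverse complement is CTGAAATATTATTGTG, which matches the template at positions 49–64.
The product is the template from position 28 through 64 (37 bp).

5'-TAACGGTCAGTATCTAGGAAGCTGAAATATTATTGTG-3'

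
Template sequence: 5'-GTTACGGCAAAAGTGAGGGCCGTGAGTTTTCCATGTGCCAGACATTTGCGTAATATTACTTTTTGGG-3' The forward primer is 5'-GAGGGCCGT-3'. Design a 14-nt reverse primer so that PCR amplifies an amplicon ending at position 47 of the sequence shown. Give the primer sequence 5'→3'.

5'-AAATGTCTGGCACA-3'

The forward primer binds at positions 15–23; the product's 3' end on the top strand is position 47.
The reverse primer anneals to the top strand over positions 34–47, i.e. to TGTGCCAGACATTT.
Its sequence written 5'→3' is the reverse complement: AAATGTCTGGCACA.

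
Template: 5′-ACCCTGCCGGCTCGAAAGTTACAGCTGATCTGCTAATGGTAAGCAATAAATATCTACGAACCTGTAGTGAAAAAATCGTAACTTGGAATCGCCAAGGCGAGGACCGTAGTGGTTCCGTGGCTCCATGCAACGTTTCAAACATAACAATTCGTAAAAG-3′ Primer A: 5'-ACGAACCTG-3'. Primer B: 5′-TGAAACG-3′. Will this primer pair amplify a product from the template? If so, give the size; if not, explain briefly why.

Yes — an 82 bp product.

Primer A (ACGAACCTG) matches the top strand at positions 56–64; it acts as a forward primer.
Primer B's reverse complement is CGTTTCA, matching the top strand at positions 131–137; it acts as a reverse primer.
The 3' ends face each other across positions 56–137, giving an 82 bp product.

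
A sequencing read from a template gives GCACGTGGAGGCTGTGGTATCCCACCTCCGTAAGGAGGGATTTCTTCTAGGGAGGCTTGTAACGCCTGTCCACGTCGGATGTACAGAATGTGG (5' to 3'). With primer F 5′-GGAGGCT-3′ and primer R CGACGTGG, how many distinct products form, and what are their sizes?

The forward primer GGAGGCT matches the top strand at positions 7–13, 51–57.
The reverse primer's reverse complement is CCACGTCG, matching at positions 70–77.
Each forward site pairs with the reverse site to give a product ending at position 77: sizes 71, 27 bp.

Two products: 71 bp, 27 bp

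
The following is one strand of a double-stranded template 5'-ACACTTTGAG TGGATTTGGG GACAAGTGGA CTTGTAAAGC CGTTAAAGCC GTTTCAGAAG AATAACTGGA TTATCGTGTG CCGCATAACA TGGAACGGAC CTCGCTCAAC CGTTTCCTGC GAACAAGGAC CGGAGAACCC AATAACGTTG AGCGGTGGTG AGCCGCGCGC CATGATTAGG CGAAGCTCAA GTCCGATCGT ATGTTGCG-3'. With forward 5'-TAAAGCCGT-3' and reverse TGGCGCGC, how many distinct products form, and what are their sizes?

Two products: 138 bp, 129 bp

The forward primer TAAAGCCGT matches the top strand at positions 35–43, 44–52.
The reverse primer's reverse complement is GCGCGCCA, matching at positions 165–172.
Each forward site pairs with the reverse site to give a product ending at position 172: sizes 138, 129 bp.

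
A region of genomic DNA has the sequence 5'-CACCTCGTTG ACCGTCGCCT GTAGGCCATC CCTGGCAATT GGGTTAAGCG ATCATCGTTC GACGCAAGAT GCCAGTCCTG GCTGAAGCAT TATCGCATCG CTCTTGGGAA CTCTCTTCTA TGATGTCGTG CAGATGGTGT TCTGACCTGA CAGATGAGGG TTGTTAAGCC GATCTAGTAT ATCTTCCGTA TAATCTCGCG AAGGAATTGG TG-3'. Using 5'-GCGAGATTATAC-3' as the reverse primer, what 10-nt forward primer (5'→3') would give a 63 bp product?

The reverse primer's reverse complement GTATAATCTCGC matches the template at positions 188–199, so the product ends at position 199.
A 63 bp product then starts at position 199 − 63 + 1 = 137.
The forward primer is identical to the top strand there: GTGTTCTGAC.

5'-GTGTTCTGAC-3'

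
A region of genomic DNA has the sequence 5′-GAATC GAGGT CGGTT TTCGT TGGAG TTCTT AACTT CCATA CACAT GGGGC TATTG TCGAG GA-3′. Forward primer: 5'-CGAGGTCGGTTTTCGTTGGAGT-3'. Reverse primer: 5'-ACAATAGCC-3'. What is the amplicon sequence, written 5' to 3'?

5'-CGAGGTCGGTTTTCGTTGGAGTTCTTAACTTCCATACACATGGGGCTATTGT-3'

Scanning the template, CGAGGTCGGTTTTCGTTGGAGT occurs at positions 5–26; this primer anneals to the bottom strand there with its 3' end pointing downstream.
Taking the reverse complement of ACAATAGCC gives GGCTATTGT, found at positions 48–56 on the template; the primer anneals here to the top strand with its 3' end pointing upstream.
The product is the template from position 5 through 56 (52 bp).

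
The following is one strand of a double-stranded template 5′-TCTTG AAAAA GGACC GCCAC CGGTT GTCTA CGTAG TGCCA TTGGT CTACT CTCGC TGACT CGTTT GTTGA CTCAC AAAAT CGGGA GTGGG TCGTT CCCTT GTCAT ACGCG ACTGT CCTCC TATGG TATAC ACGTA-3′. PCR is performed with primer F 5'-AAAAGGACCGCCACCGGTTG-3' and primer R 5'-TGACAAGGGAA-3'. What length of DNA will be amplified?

98 bp

Forward primer AAAAGGACCGCCACCGGTTG is found on the top strand at positions 7–26.
Reverse complement of the reverse primer: TTCCCTTGTCA. This occurs on the top strand at positions 94–104.
The product runs from position 7 to position 104, so its length is 104 − 7 + 1 = 98 bp.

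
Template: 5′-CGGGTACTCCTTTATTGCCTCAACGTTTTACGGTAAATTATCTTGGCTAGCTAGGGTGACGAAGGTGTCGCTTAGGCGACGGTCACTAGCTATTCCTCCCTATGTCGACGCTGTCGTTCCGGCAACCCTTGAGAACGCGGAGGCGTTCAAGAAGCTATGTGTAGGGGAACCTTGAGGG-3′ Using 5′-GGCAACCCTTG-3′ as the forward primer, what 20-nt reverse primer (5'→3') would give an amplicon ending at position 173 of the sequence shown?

The forward primer binds at positions 121–131; the product's 3' end on the top strand is position 173.
The reverse primer anneals to the top strand over positions 154–173, i.e. to GCTATGTGTAGGGGAACCTT.
Its sequence written 5'→3' is the reverse complement: AAGGTTCCCCTACACATAGC.

5'-AAGGTTCCCCTACACATAGC-3'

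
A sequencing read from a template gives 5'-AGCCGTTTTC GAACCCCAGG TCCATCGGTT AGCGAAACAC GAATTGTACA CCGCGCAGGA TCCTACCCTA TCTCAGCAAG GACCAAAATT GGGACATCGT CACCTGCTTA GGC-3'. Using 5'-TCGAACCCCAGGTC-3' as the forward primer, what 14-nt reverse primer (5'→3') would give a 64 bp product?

5'-GATAGGGTAGGATC-3'

The forward primer binds at positions 9–22, so a 64 bp product ends at position 9 + 64 − 1 = 72.
The reverse primer anneals to the top strand over positions 59–72, i.e. to GATCCTACCCTATC.
Its sequence written 5'→3' is the reverse complement: GATAGGGTAGGATC.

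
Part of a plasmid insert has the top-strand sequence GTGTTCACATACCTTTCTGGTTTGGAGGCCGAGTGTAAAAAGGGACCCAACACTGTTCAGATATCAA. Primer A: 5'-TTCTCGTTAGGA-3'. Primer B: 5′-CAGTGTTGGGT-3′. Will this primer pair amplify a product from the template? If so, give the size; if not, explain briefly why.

Primer A (TTCTCGTTAGGA) does not match the top strand, and its reverse complement TCCTAACGAGAA does not match either.
With no annealing site for primer A, no amplification occurs.

No product — primer A has no binding site in the template.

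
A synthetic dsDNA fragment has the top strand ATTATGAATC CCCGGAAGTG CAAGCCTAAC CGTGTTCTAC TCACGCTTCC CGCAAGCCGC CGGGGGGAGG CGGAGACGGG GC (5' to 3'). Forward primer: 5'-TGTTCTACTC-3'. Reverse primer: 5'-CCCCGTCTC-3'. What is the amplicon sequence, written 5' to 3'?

5'-TGTTCTACTCACGCTTCCCGCAAGCCGCCGGGGGGAGGCGGAGACGGGG-3'

Forward primer TGTTCTACTC is found on the top strand at positions 33–42.
The reverse primer's reverse complement is GAGACGGGG, which matches the template at positions 73–81.
The product is the template from position 33 through 81 (49 bp).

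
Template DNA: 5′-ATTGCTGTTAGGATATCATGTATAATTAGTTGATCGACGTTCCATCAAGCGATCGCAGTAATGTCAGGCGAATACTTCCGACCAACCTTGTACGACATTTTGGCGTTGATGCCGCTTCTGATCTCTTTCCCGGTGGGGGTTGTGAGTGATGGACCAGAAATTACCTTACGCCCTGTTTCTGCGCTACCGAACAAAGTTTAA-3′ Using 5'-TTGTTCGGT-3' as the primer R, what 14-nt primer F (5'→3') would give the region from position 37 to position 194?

The reverse primer's reverse complement ACCGAACAA matches the template at positions 186–194; the product starts at position 37.
The forward primer is identical to the top strand over positions 37–50: ACGTTCCATCAAGC.

5'-ACGTTCCATCAAGC-3'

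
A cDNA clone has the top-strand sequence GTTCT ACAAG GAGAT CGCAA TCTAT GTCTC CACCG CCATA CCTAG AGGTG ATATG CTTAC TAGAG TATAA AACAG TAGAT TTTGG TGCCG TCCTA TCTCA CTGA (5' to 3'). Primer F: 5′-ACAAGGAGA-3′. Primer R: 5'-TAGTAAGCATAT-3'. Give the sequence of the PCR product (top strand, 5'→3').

5'-ACAAGGAGATCGCAATCTATGTCTCCACCGCCATACCTAGAGGTGATATGCTTACTA-3'

The forward primer matches the template at positions 6–14.
Taking the reverse complement of TAGTAAGCATAT gives ATATGCTTACTA, found at positions 51–62 on the template; the primer anneals here to the top strand with its 3' end pointing upstream.
The product is the template from position 6 through 62 (57 bp).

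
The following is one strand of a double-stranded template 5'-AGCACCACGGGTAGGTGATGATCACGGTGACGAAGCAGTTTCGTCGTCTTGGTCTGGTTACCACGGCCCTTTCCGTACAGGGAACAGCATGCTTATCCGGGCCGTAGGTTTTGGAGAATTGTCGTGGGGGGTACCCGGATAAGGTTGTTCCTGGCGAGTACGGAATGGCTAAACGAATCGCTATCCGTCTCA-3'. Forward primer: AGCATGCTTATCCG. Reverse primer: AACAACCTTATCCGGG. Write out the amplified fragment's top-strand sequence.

Scanning the template, AGCATGCTTATCCG occurs at positions 86–99; this primer anneals to the bottom strand there with its 3' end pointing downstream.
The reverse primer's reverse complement is CCCGGATAAGGTTGTT, which matches the template at positions 134–149.
The product is the template from position 86 through 149 (64 bp).

5'-AGCATGCTTATCCGGGCCGTAGGTTTTGGAGAATTGTCGTGGGGGGTACCCGGATAAGGTTGTT-3'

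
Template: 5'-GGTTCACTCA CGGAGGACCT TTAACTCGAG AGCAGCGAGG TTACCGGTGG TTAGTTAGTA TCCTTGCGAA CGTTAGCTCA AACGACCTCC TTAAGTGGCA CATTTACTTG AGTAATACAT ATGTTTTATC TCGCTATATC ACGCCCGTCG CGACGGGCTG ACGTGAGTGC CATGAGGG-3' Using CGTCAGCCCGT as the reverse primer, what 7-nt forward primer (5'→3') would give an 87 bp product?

The reverse primer's reverse complement ACGGGCTGACG matches the template at positions 153–163, so the product ends at position 163.
An 87 bp product then starts at position 163 − 87 + 1 = 77.
The forward primer is identical to the top strand there: CTCAAAC.

5'-CTCAAAC-3'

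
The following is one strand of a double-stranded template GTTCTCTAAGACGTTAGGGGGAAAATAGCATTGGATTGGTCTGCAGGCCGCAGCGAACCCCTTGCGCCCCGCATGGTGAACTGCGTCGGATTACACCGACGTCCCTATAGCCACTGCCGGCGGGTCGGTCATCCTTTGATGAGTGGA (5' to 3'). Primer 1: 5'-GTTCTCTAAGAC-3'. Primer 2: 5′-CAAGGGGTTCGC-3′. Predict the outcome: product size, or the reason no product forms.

Primer 1 (GTTCTCTAAGAC) matches the top strand at positions 1–12; it acts as a forward primer.
Primer 2's reverse complement is GCGAACCCCTTG, matching the top strand at positions 53–64; it acts as a reverse primer.
The 3' ends face each other across positions 1–64, giving a 64 bp product.

Yes — a 64 bp product.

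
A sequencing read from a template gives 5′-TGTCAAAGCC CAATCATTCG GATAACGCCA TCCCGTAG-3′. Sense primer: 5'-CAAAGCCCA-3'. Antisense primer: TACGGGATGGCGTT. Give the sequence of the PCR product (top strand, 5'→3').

5'-CAAAGCCCAATCATTCGGATAACGCCATCCCGTA-3'

Forward primer CAAAGCCCA is found on the top strand at positions 4–12.
The reverse primer's reverse complement is AACGCCATCCCGTA, which matches the template at positions 24–37.
The product is the template from position 4 through 37 (34 bp).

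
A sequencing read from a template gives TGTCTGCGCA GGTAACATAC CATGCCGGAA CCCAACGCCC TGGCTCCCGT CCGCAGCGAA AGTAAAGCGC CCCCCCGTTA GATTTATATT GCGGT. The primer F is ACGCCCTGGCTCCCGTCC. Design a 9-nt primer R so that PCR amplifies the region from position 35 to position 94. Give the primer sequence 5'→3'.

The product's 3' end on the top strand is position 94.
The reverse primer anneals to the top strand over positions 86–94, i.e. to ATATTGCGG.
Its sequence written 5'→3' is the reverse complement: CCGCAATAT.

5'-CCGCAATAT-3'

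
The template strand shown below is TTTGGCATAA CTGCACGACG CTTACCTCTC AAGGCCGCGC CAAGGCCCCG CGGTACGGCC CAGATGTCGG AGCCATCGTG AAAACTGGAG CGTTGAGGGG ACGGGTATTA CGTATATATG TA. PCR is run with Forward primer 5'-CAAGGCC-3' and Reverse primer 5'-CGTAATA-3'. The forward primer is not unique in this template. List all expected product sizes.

83 bp, 72 bp

The forward primer CAAGGCC matches the top strand at positions 30–36, 41–47.
The reverse primer's reverse complement is TATTACG, matching at positions 106–112.
Each forward site pairs with the reverse site to give a product ending at position 112: sizes 83, 72 bp.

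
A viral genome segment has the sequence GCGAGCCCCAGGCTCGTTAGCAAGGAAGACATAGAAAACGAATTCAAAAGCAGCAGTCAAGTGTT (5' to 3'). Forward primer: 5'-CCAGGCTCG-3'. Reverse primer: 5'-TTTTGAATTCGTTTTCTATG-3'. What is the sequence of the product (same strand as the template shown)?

5'-CCAGGCTCGTTAGCAAGGAAGACATAGAAAACGAATTCAAAA-3'

Forward primer CCAGGCTCG is found on the top strand at positions 8–16.
Taking the reverse complement of TTTTGAATTCGTTTTCTATG gives CATAGAAAACGAATTCAAAA, found at positions 30–49 on the template; the primer anneals here to the top strand with its 3' end pointing upstream.
The product is the template from position 8 through 49 (42 bp).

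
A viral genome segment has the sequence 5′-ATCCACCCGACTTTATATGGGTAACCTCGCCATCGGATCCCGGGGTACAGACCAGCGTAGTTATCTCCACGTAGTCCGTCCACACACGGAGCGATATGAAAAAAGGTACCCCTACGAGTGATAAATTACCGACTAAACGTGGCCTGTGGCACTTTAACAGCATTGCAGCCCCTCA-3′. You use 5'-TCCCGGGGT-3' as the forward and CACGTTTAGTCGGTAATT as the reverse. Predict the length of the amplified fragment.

Scanning the template, TCCCGGGGT occurs at positions 38–46; this primer anneals to the bottom strand there with its 3' end pointing downstream.
Taking the reverse complement of CACGTTTAGTCGGTAATT gives AATTACCGACTAAACGTG, found at positions 124–141 on the template; the primer anneals here to the top strand with its 3' end pointing upstream.
The product runs from position 38 to position 141, so its length is 141 − 38 + 1 = 104 bp.

104 bp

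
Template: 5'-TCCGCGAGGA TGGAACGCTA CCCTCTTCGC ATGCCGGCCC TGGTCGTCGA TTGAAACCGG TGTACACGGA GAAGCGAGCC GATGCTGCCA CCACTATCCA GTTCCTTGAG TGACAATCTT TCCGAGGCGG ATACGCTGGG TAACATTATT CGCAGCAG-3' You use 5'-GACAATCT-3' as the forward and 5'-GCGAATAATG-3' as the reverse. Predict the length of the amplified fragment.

42 bp

Scanning the template, GACAATCT occurs at positions 112–119; this primer anneals to the bottom strand there with its 3' end pointing downstream.
Reverse complement of the reverse primer: CATTATTCGC. This occurs on the top strand at positions 144–153.
Product length = (reverse-primer end) − (forward-primer start) + 1 = 153 − 112 + 1 = 42 bp.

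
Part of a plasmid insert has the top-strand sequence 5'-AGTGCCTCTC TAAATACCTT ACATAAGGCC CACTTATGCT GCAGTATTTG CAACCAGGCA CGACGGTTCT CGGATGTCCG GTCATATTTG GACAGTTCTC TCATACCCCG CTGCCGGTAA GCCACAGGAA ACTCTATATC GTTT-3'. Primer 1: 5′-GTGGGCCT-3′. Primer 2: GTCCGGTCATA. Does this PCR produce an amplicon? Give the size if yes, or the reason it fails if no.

Primer 1 (GTGGGCCT) has reverse complement AGGCCCAC, which matches the top strand at positions 26–33; primer 1 anneals to the top strand there with its 3' end pointing upstream toward position 26.
Primer 2 (GTCCGGTCATA) matches the top strand directly at positions 76–86; it anneals to the bottom strand with its 3' end pointing downstream toward position 86.
The 3' ends diverge (primer 1 extends toward position 1, primer 2 toward position 144), so the primers never converge on a shared product.

No product — the primers' 3' ends point away from each other.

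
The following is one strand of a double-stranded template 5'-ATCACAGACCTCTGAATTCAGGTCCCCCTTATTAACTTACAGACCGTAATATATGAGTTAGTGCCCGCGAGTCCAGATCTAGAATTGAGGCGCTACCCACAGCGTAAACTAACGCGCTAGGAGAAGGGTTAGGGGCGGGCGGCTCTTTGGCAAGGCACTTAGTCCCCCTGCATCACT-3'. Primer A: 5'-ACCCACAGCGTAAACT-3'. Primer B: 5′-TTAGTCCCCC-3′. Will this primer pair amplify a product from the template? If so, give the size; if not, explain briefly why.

Primer A (ACCCACAGCGTAAACT) matches the top strand at positions 95–110 (3' end points downstream).
Primer B (TTAGTCCCCC) also matches the top strand directly, at positions 159–168 — its reverse complement GGGGGACTAA is not present.
Both primers anneal to the bottom strand with 3' ends pointing the same way, so neither can prime synthesis back toward the other.

No product — both primers anneal to the same strand and extend in the same direction.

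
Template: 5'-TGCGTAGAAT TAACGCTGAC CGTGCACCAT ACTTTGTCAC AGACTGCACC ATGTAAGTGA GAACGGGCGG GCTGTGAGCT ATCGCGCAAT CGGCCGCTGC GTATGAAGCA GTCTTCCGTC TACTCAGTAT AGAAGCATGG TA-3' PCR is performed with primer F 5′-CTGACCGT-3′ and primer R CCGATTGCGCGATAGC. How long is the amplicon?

78 bp

Scanning the template, CTGACCGT occurs at positions 16–23; this primer anneals to the bottom strand there with its 3' end pointing downstream.
Taking the reverse complement of CCGATTGCGCGATAGC gives GCTATCGCGCAATCGG, found at positions 78–93 on the template; the primer anneals here to the top strand with its 3' end pointing upstream.
Product length = (reverse-primer end) − (forward-primer start) + 1 = 93 − 16 + 1 = 78 bp.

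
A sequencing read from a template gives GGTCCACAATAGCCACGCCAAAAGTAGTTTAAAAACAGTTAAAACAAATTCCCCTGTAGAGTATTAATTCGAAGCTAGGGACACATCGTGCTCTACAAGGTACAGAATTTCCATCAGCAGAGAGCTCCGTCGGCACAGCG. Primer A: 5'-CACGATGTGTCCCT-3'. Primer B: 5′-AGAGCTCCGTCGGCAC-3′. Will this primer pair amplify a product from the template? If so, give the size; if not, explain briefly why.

Primer A (CACGATGTGTCCCT) has reverse complement AGGGACACATCGTG, which matches the top strand at positions 77–90; primer A anneals to the top strand there with its 3' end pointing upstream toward position 77.
Primer B (AGAGCTCCGTCGGCAC) matches the top strand directly at positions 121–136; it anneals to the bottom strand with its 3' end pointing downstream toward position 136.
The 3' ends diverge (primer A extends toward position 1, primer B toward position 140), so the primers never converge on a shared product.

No product — the primers' 3' ends point away from each other.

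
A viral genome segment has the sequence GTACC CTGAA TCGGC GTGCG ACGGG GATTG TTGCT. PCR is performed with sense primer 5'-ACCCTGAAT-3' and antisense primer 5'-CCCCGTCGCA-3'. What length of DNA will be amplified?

24 bp

The forward primer matches the template at positions 3–11.
The reverse primer's reverse complement is TGCGACGGGG, which matches the template at positions 17–26.
Amplicon spans positions 3–26: 24 bp.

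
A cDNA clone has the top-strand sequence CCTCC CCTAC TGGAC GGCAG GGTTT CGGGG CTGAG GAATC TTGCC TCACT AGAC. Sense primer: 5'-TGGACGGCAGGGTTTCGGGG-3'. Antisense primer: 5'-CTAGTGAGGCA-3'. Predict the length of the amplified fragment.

42 bp

Scanning the template, TGGACGGCAGGGTTTCGGGG occurs at positions 11–30; this primer anneals to the bottom strand there with its 3' end pointing downstream.
Taking the reverse complement of CTAGTGAGGCA gives TGCCTCACTAG, found at positions 42–52 on the template; the primer anneals here to the top strand with its 3' end pointing upstream.
Product length = (reverse-primer end) − (forward-primer start) + 1 = 52 − 11 + 1 = 42 bp.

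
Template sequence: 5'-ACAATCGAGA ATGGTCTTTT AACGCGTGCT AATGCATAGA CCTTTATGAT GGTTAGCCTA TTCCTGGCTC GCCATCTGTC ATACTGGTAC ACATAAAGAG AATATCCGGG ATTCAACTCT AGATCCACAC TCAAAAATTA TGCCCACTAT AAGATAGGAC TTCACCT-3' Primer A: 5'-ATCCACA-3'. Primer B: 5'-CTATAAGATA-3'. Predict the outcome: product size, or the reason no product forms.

Primer A (ATCCACA) matches the top strand at positions 123–129 (3' end points downstream).
Primer B (CTATAAGATA) also matches the top strand directly, at positions 147–156 — its reverse complement TATCTTATAG is not present.
Both primers anneal to the bottom strand with 3' ends pointing the same way, so neither can prime synthesis back toward the other.

No product — both primers anneal to the same strand and extend in the same direction.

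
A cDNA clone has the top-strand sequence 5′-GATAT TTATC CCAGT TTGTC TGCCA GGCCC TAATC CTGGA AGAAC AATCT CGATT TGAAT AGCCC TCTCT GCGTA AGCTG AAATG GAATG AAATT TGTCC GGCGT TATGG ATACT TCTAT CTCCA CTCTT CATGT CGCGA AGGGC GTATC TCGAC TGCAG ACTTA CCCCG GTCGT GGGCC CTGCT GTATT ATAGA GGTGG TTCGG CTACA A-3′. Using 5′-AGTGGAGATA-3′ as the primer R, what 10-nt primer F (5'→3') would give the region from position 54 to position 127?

5'-TTTGAATAGC-3'

The reverse primer's reverse complement TATCTCCACT matches the template at positions 118–127; the product starts at position 54.
The forward primer is identical to the top strand over positions 54–63: TTTGAATAGC.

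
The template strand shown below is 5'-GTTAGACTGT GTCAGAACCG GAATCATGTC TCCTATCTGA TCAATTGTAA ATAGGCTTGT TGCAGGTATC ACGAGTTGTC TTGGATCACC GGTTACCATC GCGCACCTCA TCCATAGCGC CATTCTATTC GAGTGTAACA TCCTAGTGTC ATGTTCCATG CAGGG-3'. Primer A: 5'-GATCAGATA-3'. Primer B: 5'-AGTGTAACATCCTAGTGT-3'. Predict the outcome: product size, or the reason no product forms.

No product — the primers' 3' ends point away from each other.

Primer A (GATCAGATA) has reverse complement TATCTGATC, which matches the top strand at positions 34–42; primer A anneals to the top strand there with its 3' end pointing upstream toward position 34.
Primer B (AGTGTAACATCCTAGTGT) matches the top strand directly at positions 132–149; it anneals to the bottom strand with its 3' end pointing downstream toward position 149.
The 3' ends diverge (primer A extends toward position 1, primer B toward position 165), so the primers never converge on a shared product.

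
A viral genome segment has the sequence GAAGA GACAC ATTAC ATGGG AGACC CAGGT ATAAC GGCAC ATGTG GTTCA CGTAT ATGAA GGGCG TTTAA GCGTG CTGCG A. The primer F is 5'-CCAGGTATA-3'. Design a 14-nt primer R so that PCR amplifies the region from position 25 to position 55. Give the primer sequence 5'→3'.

The product's 3' end on the top strand is position 55.
The reverse primer anneals to the top strand over positions 42–55, i.e. to TGTGGTTCACGTAT.
Its sequence written 5'→3' is the reverse complement: ATACGTGAACCACA.

5'-ATACGTGAACCACA-3'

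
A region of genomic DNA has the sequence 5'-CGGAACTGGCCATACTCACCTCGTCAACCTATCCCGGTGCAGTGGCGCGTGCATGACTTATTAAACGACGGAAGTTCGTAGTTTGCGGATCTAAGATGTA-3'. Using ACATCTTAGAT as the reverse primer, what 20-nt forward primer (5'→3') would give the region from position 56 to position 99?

The reverse primer's reverse complement ATCTAAGATGT matches the template at positions 89–99; the product starts at position 56.
The forward primer is identical to the top strand over positions 56–75: ACTTATTAAACGACGGAAGT.

5'-ACTTATTAAACGACGGAAGT-3'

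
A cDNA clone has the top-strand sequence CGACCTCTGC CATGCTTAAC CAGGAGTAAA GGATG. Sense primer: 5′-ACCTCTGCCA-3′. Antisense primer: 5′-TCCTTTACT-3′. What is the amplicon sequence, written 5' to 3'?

The forward primer matches the template at positions 3–12.
Taking the reverse complement of TCCTTTACT gives AGTAAAGGA, found at positions 25–33 on the template; the primer anneals here to the top strand with its 3' end pointing upstream.
The product is the template from position 3 through 33 (31 bp).

5'-ACCTCTGCCATGCTTAACCAGGAGTAAAGGA-3'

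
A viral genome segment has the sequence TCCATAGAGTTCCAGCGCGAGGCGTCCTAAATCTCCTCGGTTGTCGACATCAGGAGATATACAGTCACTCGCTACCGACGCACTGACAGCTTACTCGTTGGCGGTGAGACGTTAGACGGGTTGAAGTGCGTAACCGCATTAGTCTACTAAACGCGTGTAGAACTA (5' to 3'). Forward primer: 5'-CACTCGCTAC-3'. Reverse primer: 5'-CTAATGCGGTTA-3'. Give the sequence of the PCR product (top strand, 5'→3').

5'-CACTCGCTACCGACGCACTGACAGCTTACTCGTTGGCGGTGAGACGTTAGACGGGTTGAAGTGCGTAACCGCATTAG-3'

Scanning the template, CACTCGCTAC occurs at positions 66–75; this primer anneals to the bottom strand there with its 3' end pointing downstream.
The reverse primer's reverse complement is TAACCGCATTAG, which matches the template at positions 131–142.
The product is the template from position 66 through 142 (77 bp).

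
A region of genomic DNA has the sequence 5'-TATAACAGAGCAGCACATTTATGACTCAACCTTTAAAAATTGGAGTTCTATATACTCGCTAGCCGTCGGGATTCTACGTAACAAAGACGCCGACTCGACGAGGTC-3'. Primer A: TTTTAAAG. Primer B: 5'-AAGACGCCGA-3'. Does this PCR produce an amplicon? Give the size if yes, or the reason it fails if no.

Primer A (TTTTAAAG) has reverse complement CTTTAAAA, which matches the top strand at positions 31–38; primer A anneals to the top strand there with its 3' end pointing upstream toward position 31.
Primer B (AAGACGCCGA) matches the top strand directly at positions 84–93; it anneals to the bottom strand with its 3' end pointing downstream toward position 93.
The 3' ends diverge (primer A extends toward position 1, primer B toward position 105), so the primers never converge on a shared product.

No product — the primers' 3' ends point away from each other.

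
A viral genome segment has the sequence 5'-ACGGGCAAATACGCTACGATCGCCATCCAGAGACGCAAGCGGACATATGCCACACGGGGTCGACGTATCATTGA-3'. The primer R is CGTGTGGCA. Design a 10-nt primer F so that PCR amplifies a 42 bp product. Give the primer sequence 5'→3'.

The reverse primer's reverse complement TGCCACACG matches the template at positions 48–56, so the product ends at position 56.
A 42 bp product then starts at position 56 − 42 + 1 = 15.
The forward primer is identical to the top strand there: TACGATCGCC.

5'-TACGATCGCC-3'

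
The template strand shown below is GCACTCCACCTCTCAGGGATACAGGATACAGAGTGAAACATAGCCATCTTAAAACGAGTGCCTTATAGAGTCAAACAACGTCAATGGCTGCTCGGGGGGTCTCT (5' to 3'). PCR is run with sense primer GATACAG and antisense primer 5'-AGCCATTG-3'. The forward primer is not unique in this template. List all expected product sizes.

The forward primer GATACAG matches the top strand at positions 18–24, 25–31.
The reverse primer's reverse complement is CAATGGCT, matching at positions 82–89.
Each forward site pairs with the reverse site to give a product ending at position 89: sizes 72, 65 bp.

72 bp, 65 bp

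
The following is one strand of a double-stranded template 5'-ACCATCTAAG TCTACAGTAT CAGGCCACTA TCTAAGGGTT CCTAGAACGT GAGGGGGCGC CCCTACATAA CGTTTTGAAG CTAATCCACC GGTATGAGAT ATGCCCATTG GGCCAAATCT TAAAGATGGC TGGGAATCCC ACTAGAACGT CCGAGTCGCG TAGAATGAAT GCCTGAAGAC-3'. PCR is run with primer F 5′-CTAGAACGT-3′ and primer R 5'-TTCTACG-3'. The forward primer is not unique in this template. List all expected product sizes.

The forward primer CTAGAACGT matches the top strand at positions 42–50, 142–150.
The reverse primer's reverse complement is CGTAGAA, matching at positions 159–165.
Each forward site pairs with the reverse site to give a product ending at position 165: sizes 124, 24 bp.

124 bp, 24 bp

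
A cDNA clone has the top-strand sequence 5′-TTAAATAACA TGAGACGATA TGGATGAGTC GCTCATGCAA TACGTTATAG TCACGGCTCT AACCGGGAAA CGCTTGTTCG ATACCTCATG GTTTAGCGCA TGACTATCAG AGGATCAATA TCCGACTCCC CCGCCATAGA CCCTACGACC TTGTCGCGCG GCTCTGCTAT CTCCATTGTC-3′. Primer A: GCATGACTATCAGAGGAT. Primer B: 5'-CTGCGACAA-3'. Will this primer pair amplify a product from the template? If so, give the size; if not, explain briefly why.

No product — primer B has no binding site in the template.

Primer B (CTGCGACAA) does not match the top strand, and its reverse complement TTGTCGCAG does not match either.
With no annealing site for primer B, no amplification occurs.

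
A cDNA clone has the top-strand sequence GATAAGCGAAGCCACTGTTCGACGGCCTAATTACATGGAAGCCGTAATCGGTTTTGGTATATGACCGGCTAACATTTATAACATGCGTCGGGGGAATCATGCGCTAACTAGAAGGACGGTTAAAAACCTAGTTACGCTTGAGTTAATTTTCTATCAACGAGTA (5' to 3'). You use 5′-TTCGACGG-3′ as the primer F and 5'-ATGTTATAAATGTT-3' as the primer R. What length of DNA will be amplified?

Forward primer TTCGACGG is found on the top strand at positions 18–25.
Reverse complement of the reverse primer: AACATTTATAACAT. This occurs on the top strand at positions 71–84.
Amplicon spans positions 18–84: 67 bp.

67 bp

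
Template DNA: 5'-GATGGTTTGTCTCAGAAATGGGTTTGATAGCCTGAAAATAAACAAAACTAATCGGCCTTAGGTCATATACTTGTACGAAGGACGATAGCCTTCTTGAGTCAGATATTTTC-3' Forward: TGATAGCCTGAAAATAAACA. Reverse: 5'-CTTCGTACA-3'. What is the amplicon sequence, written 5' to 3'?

5'-TGATAGCCTGAAAATAAACAAAACTAATCGGCCTTAGGTCATATACTTGTACGAAG-3'

The forward primer matches the template at positions 25–44.
Reverse complement of the reverse primer: TGTACGAAG. This occurs on the top strand at positions 72–80.
The product is the template from position 25 through 80 (56 bp).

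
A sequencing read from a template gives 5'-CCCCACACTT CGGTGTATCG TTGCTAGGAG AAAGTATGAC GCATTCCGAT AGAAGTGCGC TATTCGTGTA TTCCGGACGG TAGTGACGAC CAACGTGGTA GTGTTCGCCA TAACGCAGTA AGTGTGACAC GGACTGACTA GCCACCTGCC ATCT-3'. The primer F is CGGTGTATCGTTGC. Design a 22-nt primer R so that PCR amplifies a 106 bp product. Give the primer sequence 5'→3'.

5'-GCGTTATGGCGAACACTACCAC-3'

The forward primer binds at positions 11–24, so a 106 bp product ends at position 11 + 106 − 1 = 116.
The reverse primer anneals to the top strand over positions 95–116, i.e. to GTGGTAGTGTTCGCCATAACGC.
Its sequence written 5'→3' is the reverse complement: GCGTTATGGCGAACACTACCAC.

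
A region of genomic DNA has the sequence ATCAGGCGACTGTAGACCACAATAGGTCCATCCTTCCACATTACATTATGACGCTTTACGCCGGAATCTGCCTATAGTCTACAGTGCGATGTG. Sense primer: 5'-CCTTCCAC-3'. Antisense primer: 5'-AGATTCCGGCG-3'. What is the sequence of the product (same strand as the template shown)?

5'-CCTTCCACATTACATTATGACGCTTTACGCCGGAATCT-3'

Forward primer CCTTCCAC is found on the top strand at positions 32–39.
Reverse complement of the reverse primer: CGCCGGAATCT. This occurs on the top strand at positions 59–69.
The product is the template from position 32 through 69 (38 bp).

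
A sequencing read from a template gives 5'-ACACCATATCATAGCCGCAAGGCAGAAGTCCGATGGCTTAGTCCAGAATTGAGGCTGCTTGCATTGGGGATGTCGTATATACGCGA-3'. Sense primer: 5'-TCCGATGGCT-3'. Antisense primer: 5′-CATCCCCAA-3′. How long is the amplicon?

44 bp

The forward primer matches the template at positions 29–38.
Reverse complement of the reverse primer: TTGGGGATG. This occurs on the top strand at positions 64–72.
Amplicon spans positions 29–72: 44 bp.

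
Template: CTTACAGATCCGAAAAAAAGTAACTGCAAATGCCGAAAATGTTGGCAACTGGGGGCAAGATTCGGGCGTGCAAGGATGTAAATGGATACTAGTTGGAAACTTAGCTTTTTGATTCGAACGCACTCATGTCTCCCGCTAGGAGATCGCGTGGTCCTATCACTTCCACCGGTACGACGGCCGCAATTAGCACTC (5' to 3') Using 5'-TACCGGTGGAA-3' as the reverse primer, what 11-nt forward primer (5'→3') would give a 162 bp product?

5'-CCGAAAAAAAG-3'

The reverse primer's reverse complement TTCCACCGGTA matches the template at positions 161–171, so the product ends at position 171.
A 162 bp product then starts at position 171 − 162 + 1 = 10.
The forward primer is identical to the top strand there: CCGAAAAAAAG.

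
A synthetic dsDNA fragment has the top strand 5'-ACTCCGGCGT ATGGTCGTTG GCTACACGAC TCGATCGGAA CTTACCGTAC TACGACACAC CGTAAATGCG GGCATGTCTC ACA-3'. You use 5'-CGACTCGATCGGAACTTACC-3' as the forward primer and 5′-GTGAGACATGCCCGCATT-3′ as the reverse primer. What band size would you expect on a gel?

56 bp

Forward primer CGACTCGATCGGAACTTACC is found on the top strand at positions 27–46.
The reverse primer's reverse complement is AATGCGGGCATGTCTCAC, which matches the template at positions 65–82.
Product length = (reverse-primer end) − (forward-primer start) + 1 = 82 − 27 + 1 = 56 bp.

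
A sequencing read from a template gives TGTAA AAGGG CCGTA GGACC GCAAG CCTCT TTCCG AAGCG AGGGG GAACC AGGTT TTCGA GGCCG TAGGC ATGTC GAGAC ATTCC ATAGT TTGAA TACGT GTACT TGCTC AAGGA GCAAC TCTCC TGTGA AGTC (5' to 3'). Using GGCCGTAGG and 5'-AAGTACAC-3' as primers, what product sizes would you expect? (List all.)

The forward primer GGCCGTAGG matches the top strand at positions 9–17, 61–69.
The reverse primer's reverse complement is GTGTACTT, matching at positions 99–106.
Each forward site pairs with the reverse site to give a product ending at position 106: sizes 98, 46 bp.

98 bp, 46 bp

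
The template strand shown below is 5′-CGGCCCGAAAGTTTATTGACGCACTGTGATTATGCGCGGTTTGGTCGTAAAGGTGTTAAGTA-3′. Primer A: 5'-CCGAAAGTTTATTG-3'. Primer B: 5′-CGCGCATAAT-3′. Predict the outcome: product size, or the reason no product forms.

Yes — a 34 bp product.

Primer A (CCGAAAGTTTATTG) matches the top strand at positions 5–18; it acts as a forward primer.
Primer B's reverse complement is ATTATGCGCG, matching the top strand at positions 29–38; it acts as a reverse primer.
The 3' ends face each other across positions 5–38, giving a 34 bp product.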